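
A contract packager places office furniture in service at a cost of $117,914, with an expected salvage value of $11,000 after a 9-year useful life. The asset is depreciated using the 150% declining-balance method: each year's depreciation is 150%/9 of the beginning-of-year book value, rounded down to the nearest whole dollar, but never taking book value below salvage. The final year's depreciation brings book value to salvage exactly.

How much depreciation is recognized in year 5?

Depreciable base = $117,914 − $11,000 = $106,914.
Year 1: ⌊$117,914 × 150%/9⌋ = $19,652. Book value $98,262.
Year 2: ⌊$98,262 × 150%/9⌋ = $16,377. Book value $81,885.
Year 3: ⌊$81,885 × 150%/9⌋ = $13,647. Book value $68,238.
Year 4: ⌊$68,238 × 150%/9⌋ = $11,373. Book value $56,865.
Year 5: ⌊$56,865 × 150%/9⌋ = $9,477. Book value $47,388.

$9,477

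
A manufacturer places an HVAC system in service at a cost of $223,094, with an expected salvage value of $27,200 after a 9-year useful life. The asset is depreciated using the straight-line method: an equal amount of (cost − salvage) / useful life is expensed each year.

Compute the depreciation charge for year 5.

$21,766

Depreciable base = $223,094 − $27,200 = $195,894.
Annual expense = $195,894 / 9 = $21,766.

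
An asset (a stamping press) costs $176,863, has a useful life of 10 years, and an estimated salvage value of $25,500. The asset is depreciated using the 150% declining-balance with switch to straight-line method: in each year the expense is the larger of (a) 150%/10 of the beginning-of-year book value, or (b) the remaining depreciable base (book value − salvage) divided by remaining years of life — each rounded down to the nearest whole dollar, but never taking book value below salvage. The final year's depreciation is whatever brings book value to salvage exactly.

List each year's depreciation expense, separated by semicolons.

$26,529; $22,550; $19,167; $16,292; $13,848; $11,771; $10,301; $10,301; $10,302; $10,302

Depreciable base = $176,863 − $25,500 = $151,363.
Year 1: DB = ⌊$176,863 × 150%/10⌋ = $26,529; SL = ⌊$151,363/10⌋ = $15,136 → take DB $26,529. Book value $150,334.
Year 2: DB = ⌊$150,334 × 150%/10⌋ = $22,550; SL = ⌊$124,834/9⌋ = $13,870 → take DB $22,550. Book value $127,784.
Year 3: DB = ⌊$127,784 × 150%/10⌋ = $19,167; SL = ⌊$102,284/8⌋ = $12,785 → take DB $19,167. Book value $108,617.
Year 4: DB = ⌊$108,617 × 150%/10⌋ = $16,292; SL = ⌊$83,117/7⌋ = $11,873 → take DB $16,292. Book value $92,325.
Year 5: DB = ⌊$92,325 × 150%/10⌋ = $13,848; SL = ⌊$66,825/6⌋ = $11,137 → take DB $13,848. Book value $78,477.
Year 6: DB = ⌊$78,477 × 150%/10⌋ = $11,771; SL = ⌊$52,977/5⌋ = $10,595 → take DB $11,771. Book value $66,706.
Year 7: DB = ⌊$66,706 × 150%/10⌋ = $10,005; SL = ⌊$41,206/4⌋ = $10,301 → take SL $10,301. Book value $56,405.
Year 8: DB = ⌊$56,405 × 150%/10⌋ = $8,460; SL = ⌊$30,905/3⌋ = $10,301 → take SL $10,301. Book value $46,104.
Year 9: DB = ⌊$46,104 × 150%/10⌋ = $6,915; SL = ⌊$20,604/2⌋ = $10,302 → take SL $10,302. Book value $35,802.
Year 10 (final): $35,802 − $25,500 = $10,302. Book value $25,500.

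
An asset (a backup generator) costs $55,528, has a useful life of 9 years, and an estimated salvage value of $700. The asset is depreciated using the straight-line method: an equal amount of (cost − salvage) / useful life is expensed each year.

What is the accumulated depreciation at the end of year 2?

Depreciable base = $55,528 − $700 = $54,828.
Annual expense = $54,828 / 9 = $6,092.
End of year 1: book value $49,436.
End of year 2: book value $43,344.
Accumulated through year 2 = $55,528 − $43,344 = $12,184.

$12,184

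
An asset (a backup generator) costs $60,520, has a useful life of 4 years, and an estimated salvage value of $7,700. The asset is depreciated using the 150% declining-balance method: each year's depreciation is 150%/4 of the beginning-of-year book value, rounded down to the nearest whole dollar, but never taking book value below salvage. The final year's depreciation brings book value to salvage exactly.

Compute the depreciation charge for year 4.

Depreciable base = $60,520 − $7,700 = $52,820.
Year 1: ⌊$60,520 × 150%/4⌋ = $22,695. Book value $37,825.
Year 2: ⌊$37,825 × 150%/4⌋ = $14,184. Book value $23,641.
Year 3: ⌊$23,641 × 150%/4⌋ = $8,865. Book value $14,776.
Year 4 (final): $14,776 − $7,700 = $7,076. Book value $7,700.

$7,076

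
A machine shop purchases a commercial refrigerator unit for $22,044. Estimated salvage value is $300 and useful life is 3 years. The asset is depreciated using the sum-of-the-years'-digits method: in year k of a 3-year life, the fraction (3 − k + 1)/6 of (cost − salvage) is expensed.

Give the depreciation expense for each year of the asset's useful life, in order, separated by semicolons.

Depreciable base = $22,044 − $300 = $21,744.
Sum of the years' digits = 3+2+1 = 6.
Year 1: $21,744 × 3/6 = $10,872. Book value $11,172.
Year 2: $21,744 × 2/6 = $7,248. Book value $3,924.
Year 3: $21,744 × 1/6 = $3,624. Book value $300.

$10,872; $7,248; $3,624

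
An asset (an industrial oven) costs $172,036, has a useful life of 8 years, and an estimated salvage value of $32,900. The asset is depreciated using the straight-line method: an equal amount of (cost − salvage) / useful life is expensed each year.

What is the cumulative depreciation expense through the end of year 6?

$104,352

Depreciable base = $172,036 − $32,900 = $139,136.
Annual expense = $139,136 / 8 = $17,392.
End of year 1: book value $154,644.
End of year 2: book value $137,252.
End of year 3: book value $119,860.
End of year 4: book value $102,468.
End of year 5: book value $85,076.
End of year 6: book value $67,684.
Accumulated through year 6 = $172,036 − $67,684 = $104,352.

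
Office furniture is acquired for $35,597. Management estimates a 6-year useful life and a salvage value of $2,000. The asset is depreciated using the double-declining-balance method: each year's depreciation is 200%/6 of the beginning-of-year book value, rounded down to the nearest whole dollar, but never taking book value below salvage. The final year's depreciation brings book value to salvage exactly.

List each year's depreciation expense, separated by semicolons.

Depreciable base = $35,597 − $2,000 = $33,597.
Year 1: ⌊$35,597 × 200%/6⌋ = $11,865. Book value $23,732.
Year 2: ⌊$23,732 × 200%/6⌋ = $7,910. Book value $15,822.
Year 3: ⌊$15,822 × 200%/6⌋ = $5,274. Book value $10,548.
Year 4: ⌊$10,548 × 200%/6⌋ = $3,516. Book value $7,032.
Year 5: ⌊$7,032 × 200%/6⌋ = $2,344. Book value $4,688.
Year 6 (final): $4,688 − $2,000 = $2,688. Book value $2,000.

$11,865; $7,910; $5,274; $3,516; $2,344; $2,688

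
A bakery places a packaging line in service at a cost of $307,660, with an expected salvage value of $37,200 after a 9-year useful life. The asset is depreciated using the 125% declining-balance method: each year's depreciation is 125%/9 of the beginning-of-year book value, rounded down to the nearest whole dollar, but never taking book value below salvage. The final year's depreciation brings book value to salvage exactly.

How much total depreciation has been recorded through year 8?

Depreciable base = $307,660 − $37,200 = $270,460.
Year 1: ⌊$307,660 × 125%/9⌋ = $42,730. Book value $264,930.
Year 2: ⌊$264,930 × 125%/9⌋ = $36,795. Book value $228,135.
Year 3: ⌊$228,135 × 125%/9⌋ = $31,685. Book value $196,450.
Year 4: ⌊$196,450 × 125%/9⌋ = $27,284. Book value $169,166.
Year 5: ⌊$169,166 × 125%/9⌋ = $23,495. Book value $145,671.
Year 6: ⌊$145,671 × 125%/9⌋ = $20,232. Book value $125,439.
Year 7: ⌊$125,439 × 125%/9⌋ = $17,422. Book value $108,017.
Year 8: ⌊$108,017 × 125%/9⌋ = $15,002. Book value $93,015.
Accumulated through year 8 = $307,660 − $93,015 = $214,645.

$214,645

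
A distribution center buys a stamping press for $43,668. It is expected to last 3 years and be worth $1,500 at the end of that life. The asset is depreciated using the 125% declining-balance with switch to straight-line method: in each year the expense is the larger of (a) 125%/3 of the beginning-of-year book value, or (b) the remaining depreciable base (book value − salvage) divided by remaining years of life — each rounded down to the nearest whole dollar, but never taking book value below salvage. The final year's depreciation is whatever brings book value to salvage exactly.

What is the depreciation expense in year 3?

$11,987

Depreciable base = $43,668 − $1,500 = $42,168.
Year 1: DB = ⌊$43,668 × 125%/3⌋ = $18,195; SL = ⌊$42,168/3⌋ = $14,056 → take DB $18,195. Book value $25,473.
Year 2: DB = ⌊$25,473 × 125%/3⌋ = $10,613; SL = ⌊$23,973/2⌋ = $11,986 → take SL $11,986. Book value $13,487.
Year 3 (final): $13,487 − $1,500 = $11,987. Book value $1,500.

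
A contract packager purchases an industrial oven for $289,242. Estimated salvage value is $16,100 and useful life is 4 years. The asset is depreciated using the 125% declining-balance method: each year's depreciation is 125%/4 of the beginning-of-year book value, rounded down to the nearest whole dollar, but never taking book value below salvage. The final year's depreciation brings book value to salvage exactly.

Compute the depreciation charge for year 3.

$42,722

Depreciable base = $289,242 − $16,100 = $273,142.
Year 1: ⌊$289,242 × 125%/4⌋ = $90,388. Book value $198,854.
Year 2: ⌊$198,854 × 125%/4⌋ = $62,141. Book value $136,713.
Year 3: ⌊$136,713 × 125%/4⌋ = $42,722. Book value $93,991.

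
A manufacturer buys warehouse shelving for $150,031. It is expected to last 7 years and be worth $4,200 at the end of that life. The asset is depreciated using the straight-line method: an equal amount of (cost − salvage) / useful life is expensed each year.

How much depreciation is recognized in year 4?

Depreciable base = $150,031 − $4,200 = $145,831.
Annual expense = $145,831 / 7 = $20,833.

$20,833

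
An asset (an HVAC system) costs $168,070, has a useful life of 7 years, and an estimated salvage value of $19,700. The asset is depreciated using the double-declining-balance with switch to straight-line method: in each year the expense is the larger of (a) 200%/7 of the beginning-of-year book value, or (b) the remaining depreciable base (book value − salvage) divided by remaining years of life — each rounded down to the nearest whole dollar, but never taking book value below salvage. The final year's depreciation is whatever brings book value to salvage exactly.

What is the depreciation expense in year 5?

Depreciable base = $168,070 − $19,700 = $148,370.
Year 1: DB = ⌊$168,070 × 200%/7⌋ = $48,020; SL = ⌊$148,370/7⌋ = $21,195 → take DB $48,020. Book value $120,050.
Year 2: DB = ⌊$120,050 × 200%/7⌋ = $34,300; SL = ⌊$100,350/6⌋ = $16,725 → take DB $34,300. Book value $85,750.
Year 3: DB = ⌊$85,750 × 200%/7⌋ = $24,500; SL = ⌊$66,050/5⌋ = $13,210 → take DB $24,500. Book value $61,250.
Year 4: DB = ⌊$61,250 × 200%/7⌋ = $17,500; SL = ⌊$41,550/4⌋ = $10,387 → take DB $17,500. Book value $43,750.
Year 5: DB = ⌊$43,750 × 200%/7⌋ = $12,500; SL = ⌊$24,050/3⌋ = $8,016 → take DB $12,500. Book value $31,250.

$12,500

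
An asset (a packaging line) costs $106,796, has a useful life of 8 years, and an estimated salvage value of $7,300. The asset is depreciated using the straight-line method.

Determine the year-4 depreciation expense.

$12,437

Depreciable base = $106,796 − $7,300 = $99,496.
Annual expense = $99,496 / 8 = $12,437.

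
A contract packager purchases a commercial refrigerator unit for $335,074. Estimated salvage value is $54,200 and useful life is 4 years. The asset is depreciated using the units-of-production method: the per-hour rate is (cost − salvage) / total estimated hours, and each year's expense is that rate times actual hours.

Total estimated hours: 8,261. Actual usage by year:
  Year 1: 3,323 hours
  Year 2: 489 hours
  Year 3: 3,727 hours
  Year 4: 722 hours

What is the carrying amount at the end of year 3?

Depreciable base = $335,074 − $54,200 = $280,874.
Rate = $280,874 / 8,261 hours = $34 per hour.
Year 1: 3,323 × $34 = $112,982. Book value $222,092.
Year 2: 489 × $34 = $16,626. Book value $205,466.
Year 3: 3,727 × $34 = $126,718. Book value $78,748.

$78,748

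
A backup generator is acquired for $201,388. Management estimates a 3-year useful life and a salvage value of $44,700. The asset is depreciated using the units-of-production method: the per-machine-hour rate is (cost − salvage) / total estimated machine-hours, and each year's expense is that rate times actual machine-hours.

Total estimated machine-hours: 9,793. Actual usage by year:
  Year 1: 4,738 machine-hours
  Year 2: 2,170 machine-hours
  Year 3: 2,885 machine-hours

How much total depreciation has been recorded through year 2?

Depreciable base = $201,388 − $44,700 = $156,688.
Rate = $156,688 / 9,793 machine-hours = $16 per machine-hour.
Year 1: 4,738 × $16 = $75,808. Book value $125,580.
Year 2: 2,170 × $16 = $34,720. Book value $90,860.
Accumulated through year 2 = $201,388 − $90,860 = $110,528.

$110,528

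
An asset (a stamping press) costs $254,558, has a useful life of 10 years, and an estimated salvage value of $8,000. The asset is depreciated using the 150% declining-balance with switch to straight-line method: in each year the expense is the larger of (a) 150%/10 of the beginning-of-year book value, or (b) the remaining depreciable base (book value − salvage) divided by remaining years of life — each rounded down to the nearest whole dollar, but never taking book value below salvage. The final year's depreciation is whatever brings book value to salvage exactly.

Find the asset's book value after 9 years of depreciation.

Depreciable base = $254,558 − $8,000 = $246,558.
Year 1: DB = ⌊$254,558 × 150%/10⌋ = $38,183; SL = ⌊$246,558/10⌋ = $24,655 → take DB $38,183. Book value $216,375.
Year 2: DB = ⌊$216,375 × 150%/10⌋ = $32,456; SL = ⌊$208,375/9⌋ = $23,152 → take DB $32,456. Book value $183,919.
Year 3: DB = ⌊$183,919 × 150%/10⌋ = $27,587; SL = ⌊$175,919/8⌋ = $21,989 → take DB $27,587. Book value $156,332.
Year 4: DB = ⌊$156,332 × 150%/10⌋ = $23,449; SL = ⌊$148,332/7⌋ = $21,190 → take DB $23,449. Book value $132,883.
Year 5: DB = ⌊$132,883 × 150%/10⌋ = $19,932; SL = ⌊$124,883/6⌋ = $20,813 → take SL $20,813. Book value $112,070.
Year 6: DB = ⌊$112,070 × 150%/10⌋ = $16,810; SL = ⌊$104,070/5⌋ = $20,814 → take SL $20,814. Book value $91,256.
Year 7: DB = ⌊$91,256 × 150%/10⌋ = $13,688; SL = ⌊$83,256/4⌋ = $20,814 → take SL $20,814. Book value $70,442.
Year 8: DB = ⌊$70,442 × 150%/10⌋ = $10,566; SL = ⌊$62,442/3⌋ = $20,814 → take SL $20,814. Book value $49,628.
Year 9: DB = ⌊$49,628 × 150%/10⌋ = $7,444; SL = ⌊$41,628/2⌋ = $20,814 → take SL $20,814. Book value $28,814.

$28,814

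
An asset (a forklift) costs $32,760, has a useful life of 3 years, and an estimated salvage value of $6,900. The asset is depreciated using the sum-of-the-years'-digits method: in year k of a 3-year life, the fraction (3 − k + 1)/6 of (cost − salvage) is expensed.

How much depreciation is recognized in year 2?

$8,620

Depreciable base = $32,760 − $6,900 = $25,860.
Sum of the years' digits = 3+2+1 = 6.
Year 1: $25,860 × 3/6 = $12,930. Book value $19,830.
Year 2: $25,860 × 2/6 = $8,620. Book value $11,210.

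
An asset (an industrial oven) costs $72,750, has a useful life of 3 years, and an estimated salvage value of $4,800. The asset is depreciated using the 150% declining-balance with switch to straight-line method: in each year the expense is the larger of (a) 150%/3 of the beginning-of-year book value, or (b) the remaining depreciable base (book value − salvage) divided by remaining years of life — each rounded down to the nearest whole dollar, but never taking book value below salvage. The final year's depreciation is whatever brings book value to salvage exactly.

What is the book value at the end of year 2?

Depreciable base = $72,750 − $4,800 = $67,950.
Year 1: DB = ⌊$72,750 × 150%/3⌋ = $36,375; SL = ⌊$67,950/3⌋ = $22,650 → take DB $36,375. Book value $36,375.
Year 2: DB = ⌊$36,375 × 150%/3⌋ = $18,187; SL = ⌊$31,575/2⌋ = $15,787 → take DB $18,187. Book value $18,188.

$18,188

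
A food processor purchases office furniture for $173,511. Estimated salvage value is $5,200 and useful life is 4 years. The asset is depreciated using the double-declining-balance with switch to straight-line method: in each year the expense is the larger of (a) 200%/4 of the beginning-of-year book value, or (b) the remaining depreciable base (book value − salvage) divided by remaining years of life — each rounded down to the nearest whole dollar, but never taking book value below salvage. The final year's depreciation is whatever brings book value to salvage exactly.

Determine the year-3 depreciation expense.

Depreciable base = $173,511 − $5,200 = $168,311.
Year 1: DB = ⌊$173,511 × 200%/4⌋ = $86,755; SL = ⌊$168,311/4⌋ = $42,077 → take DB $86,755. Book value $86,756.
Year 2: DB = ⌊$86,756 × 200%/4⌋ = $43,378; SL = ⌊$81,556/3⌋ = $27,185 → take DB $43,378. Book value $43,378.
Year 3: DB = ⌊$43,378 × 200%/4⌋ = $21,689; SL = ⌊$38,178/2⌋ = $19,089 → take DB $21,689. Book value $21,689.

$21,689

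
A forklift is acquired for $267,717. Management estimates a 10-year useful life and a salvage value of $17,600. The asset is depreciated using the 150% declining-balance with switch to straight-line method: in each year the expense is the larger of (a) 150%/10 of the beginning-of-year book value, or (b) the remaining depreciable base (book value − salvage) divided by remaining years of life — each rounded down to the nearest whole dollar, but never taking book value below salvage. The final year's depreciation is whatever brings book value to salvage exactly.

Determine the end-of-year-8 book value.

Depreciable base = $267,717 − $17,600 = $250,117.
Year 1: DB = ⌊$267,717 × 150%/10⌋ = $40,157; SL = ⌊$250,117/10⌋ = $25,011 → take DB $40,157. Book value $227,560.
Year 2: DB = ⌊$227,560 × 150%/10⌋ = $34,134; SL = ⌊$209,960/9⌋ = $23,328 → take DB $34,134. Book value $193,426.
Year 3: DB = ⌊$193,426 × 150%/10⌋ = $29,013; SL = ⌊$175,826/8⌋ = $21,978 → take DB $29,013. Book value $164,413.
Year 4: DB = ⌊$164,413 × 150%/10⌋ = $24,661; SL = ⌊$146,813/7⌋ = $20,973 → take DB $24,661. Book value $139,752.
Year 5: DB = ⌊$139,752 × 150%/10⌋ = $20,962; SL = ⌊$122,152/6⌋ = $20,358 → take DB $20,962. Book value $118,790.
Year 6: DB = ⌊$118,790 × 150%/10⌋ = $17,818; SL = ⌊$101,190/5⌋ = $20,238 → take SL $20,238. Book value $98,552.
Year 7: DB = ⌊$98,552 × 150%/10⌋ = $14,782; SL = ⌊$80,952/4⌋ = $20,238 → take SL $20,238. Book value $78,314.
Year 8: DB = ⌊$78,314 × 150%/10⌋ = $11,747; SL = ⌊$60,714/3⌋ = $20,238 → take SL $20,238. Book value $58,076.

$58,076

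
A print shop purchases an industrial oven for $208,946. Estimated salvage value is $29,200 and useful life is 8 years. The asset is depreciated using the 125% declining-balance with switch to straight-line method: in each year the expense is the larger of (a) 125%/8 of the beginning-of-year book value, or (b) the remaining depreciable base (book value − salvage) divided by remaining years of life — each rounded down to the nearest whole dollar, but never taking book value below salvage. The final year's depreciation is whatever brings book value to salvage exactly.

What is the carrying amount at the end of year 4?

$105,900

Depreciable base = $208,946 − $29,200 = $179,746.
Year 1: DB = ⌊$208,946 × 125%/8⌋ = $32,647; SL = ⌊$179,746/8⌋ = $22,468 → take DB $32,647. Book value $176,299.
Year 2: DB = ⌊$176,299 × 125%/8⌋ = $27,546; SL = ⌊$147,099/7⌋ = $21,014 → take DB $27,546. Book value $148,753.
Year 3: DB = ⌊$148,753 × 125%/8⌋ = $23,242; SL = ⌊$119,553/6⌋ = $19,925 → take DB $23,242. Book value $125,511.
Year 4: DB = ⌊$125,511 × 125%/8⌋ = $19,611; SL = ⌊$96,311/5⌋ = $19,262 → take DB $19,611. Book value $105,900.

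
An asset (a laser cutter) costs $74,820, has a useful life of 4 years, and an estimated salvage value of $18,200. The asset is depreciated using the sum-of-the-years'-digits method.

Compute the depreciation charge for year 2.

$16,986

Depreciable base = $74,820 − $18,200 = $56,620.
Sum of the years' digits = 4+3+2+1 = 10.
Year 1: $56,620 × 4/10 = $22,648. Book value $52,172.
Year 2: $56,620 × 3/10 = $16,986. Book value $35,186.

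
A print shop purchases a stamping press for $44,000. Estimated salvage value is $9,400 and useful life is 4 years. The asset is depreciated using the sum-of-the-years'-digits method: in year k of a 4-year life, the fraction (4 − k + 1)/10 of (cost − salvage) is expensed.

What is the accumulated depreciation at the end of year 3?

$31,140

Depreciable base = $44,000 − $9,400 = $34,600.
Sum of the years' digits = 4+3+2+1 = 10.
Year 1: $34,600 × 4/10 = $13,840. Book value $30,160.
Year 2: $34,600 × 3/10 = $10,380. Book value $19,780.
Year 3: $34,600 × 2/10 = $6,920. Book value $12,860.
Accumulated through year 3 = $44,000 − $12,860 = $31,140.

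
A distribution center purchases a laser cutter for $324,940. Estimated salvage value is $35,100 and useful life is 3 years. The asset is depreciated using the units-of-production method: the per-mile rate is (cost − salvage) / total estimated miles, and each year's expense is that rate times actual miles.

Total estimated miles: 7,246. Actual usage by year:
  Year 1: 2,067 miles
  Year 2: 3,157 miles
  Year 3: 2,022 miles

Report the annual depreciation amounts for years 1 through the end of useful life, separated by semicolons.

Depreciable base = $324,940 − $35,100 = $289,840.
Rate = $289,840 / 7,246 miles = $40 per mile.
Year 1: 2,067 × $40 = $82,680. Book value $242,260.
Year 2: 3,157 × $40 = $126,280. Book value $115,980.
Year 3: 2,022 × $40 = $80,880. Book value $35,100.

$82,680; $126,280; $80,880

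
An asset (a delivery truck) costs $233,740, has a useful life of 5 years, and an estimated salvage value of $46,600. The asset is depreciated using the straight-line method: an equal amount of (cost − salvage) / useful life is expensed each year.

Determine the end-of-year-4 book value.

Depreciable base = $233,740 − $46,600 = $187,140.
Annual expense = $187,140 / 5 = $37,428.
End of year 1: book value $196,312.
End of year 2: book value $158,884.
End of year 3: book value $121,456.
End of year 4: book value $84,028.

$84,028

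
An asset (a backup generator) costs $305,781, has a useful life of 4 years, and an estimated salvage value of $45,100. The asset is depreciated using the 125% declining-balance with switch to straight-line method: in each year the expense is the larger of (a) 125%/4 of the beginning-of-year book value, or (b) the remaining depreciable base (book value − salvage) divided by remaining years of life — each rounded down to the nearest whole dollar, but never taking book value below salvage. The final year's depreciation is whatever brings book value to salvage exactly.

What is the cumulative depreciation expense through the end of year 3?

Depreciable base = $305,781 − $45,100 = $260,681.
Year 1: DB = ⌊$305,781 × 125%/4⌋ = $95,556; SL = ⌊$260,681/4⌋ = $65,170 → take DB $95,556. Book value $210,225.
Year 2: DB = ⌊$210,225 × 125%/4⌋ = $65,695; SL = ⌊$165,125/3⌋ = $55,041 → take DB $65,695. Book value $144,530.
Year 3: DB = ⌊$144,530 × 125%/4⌋ = $45,165; SL = ⌊$99,430/2⌋ = $49,715 → take SL $49,715. Book value $94,815.
Accumulated through year 3 = $305,781 − $94,815 = $210,966.

$210,966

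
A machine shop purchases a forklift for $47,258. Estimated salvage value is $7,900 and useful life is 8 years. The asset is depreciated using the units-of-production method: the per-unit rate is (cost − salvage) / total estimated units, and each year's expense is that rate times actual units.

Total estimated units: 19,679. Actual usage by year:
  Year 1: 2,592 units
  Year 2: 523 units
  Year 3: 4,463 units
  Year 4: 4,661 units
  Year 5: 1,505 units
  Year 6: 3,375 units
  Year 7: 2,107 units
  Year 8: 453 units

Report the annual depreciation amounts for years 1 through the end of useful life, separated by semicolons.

Depreciable base = $47,258 − $7,900 = $39,358.
Rate = $39,358 / 19,679 units = $2 per unit.
Year 1: 2,592 × $2 = $5,184. Book value $42,074.
Year 2: 523 × $2 = $1,046. Book value $41,028.
Year 3: 4,463 × $2 = $8,926. Book value $32,102.
Year 4: 4,661 × $2 = $9,322. Book value $22,780.
Year 5: 1,505 × $2 = $3,010. Book value $19,770.
Year 6: 3,375 × $2 = $6,750. Book value $13,020.
Year 7: 2,107 × $2 = $4,214. Book value $8,806.
Year 8: 453 × $2 = $906. Book value $7,900.

$5,184; $1,046; $8,926; $9,322; $3,010; $6,750; $4,214; $906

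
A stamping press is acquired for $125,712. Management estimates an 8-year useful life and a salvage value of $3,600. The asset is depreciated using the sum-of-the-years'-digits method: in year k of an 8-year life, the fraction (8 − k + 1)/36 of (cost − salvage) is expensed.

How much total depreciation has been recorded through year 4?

$88,192

Depreciable base = $125,712 − $3,600 = $122,112.
Sum of the years' digits = 8+7+6+5+4+3+2+1 = 36.
Year 1: $122,112 × 8/36 = $27,136. Book value $98,576.
Year 2: $122,112 × 7/36 = $23,744. Book value $74,832.
Year 3: $122,112 × 6/36 = $20,352. Book value $54,480.
Year 4: $122,112 × 5/36 = $16,960. Book value $37,520.
Accumulated through year 4 = $125,712 − $37,520 = $88,192.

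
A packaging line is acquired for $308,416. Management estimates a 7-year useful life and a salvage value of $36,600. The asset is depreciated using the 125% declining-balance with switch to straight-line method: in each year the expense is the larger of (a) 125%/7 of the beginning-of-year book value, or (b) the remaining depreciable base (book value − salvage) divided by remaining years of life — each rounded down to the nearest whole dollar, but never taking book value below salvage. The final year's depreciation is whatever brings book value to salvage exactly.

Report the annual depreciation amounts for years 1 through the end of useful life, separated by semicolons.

$55,074; $45,239; $37,161; $33,585; $33,585; $33,586; $33,586

Depreciable base = $308,416 − $36,600 = $271,816.
Year 1: DB = ⌊$308,416 × 125%/7⌋ = $55,074; SL = ⌊$271,816/7⌋ = $38,830 → take DB $55,074. Book value $253,342.
Year 2: DB = ⌊$253,342 × 125%/7⌋ = $45,239; SL = ⌊$216,742/6⌋ = $36,123 → take DB $45,239. Book value $208,103.
Year 3: DB = ⌊$208,103 × 125%/7⌋ = $37,161; SL = ⌊$171,503/5⌋ = $34,300 → take DB $37,161. Book value $170,942.
Year 4: DB = ⌊$170,942 × 125%/7⌋ = $30,525; SL = ⌊$134,342/4⌋ = $33,585 → take SL $33,585. Book value $137,357.
Year 5: DB = ⌊$137,357 × 125%/7⌋ = $24,528; SL = ⌊$100,757/3⌋ = $33,585 → take SL $33,585. Book value $103,772.
Year 6: DB = ⌊$103,772 × 125%/7⌋ = $18,530; SL = ⌊$67,172/2⌋ = $33,586 → take SL $33,586. Book value $70,186.
Year 7 (final): $70,186 − $36,600 = $33,586. Book value $36,600.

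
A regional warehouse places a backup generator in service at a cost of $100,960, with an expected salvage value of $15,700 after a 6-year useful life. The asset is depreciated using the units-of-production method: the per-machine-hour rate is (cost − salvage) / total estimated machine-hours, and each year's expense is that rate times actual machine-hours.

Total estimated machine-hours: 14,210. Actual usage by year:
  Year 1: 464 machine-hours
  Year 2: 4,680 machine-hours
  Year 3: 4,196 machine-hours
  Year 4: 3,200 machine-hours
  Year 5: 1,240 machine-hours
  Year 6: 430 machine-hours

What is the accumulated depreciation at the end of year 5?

$82,680

Depreciable base = $100,960 − $15,700 = $85,260.
Rate = $85,260 / 14,210 machine-hours = $6 per machine-hour.
Year 1: 464 × $6 = $2,784. Book value $98,176.
Year 2: 4,680 × $6 = $28,080. Book value $70,096.
Year 3: 4,196 × $6 = $25,176. Book value $44,920.
Year 4: 3,200 × $6 = $19,200. Book value $25,720.
Year 5: 1,240 × $6 = $7,440. Book value $18,280.
Accumulated through year 5 = $100,960 − $18,280 = $82,680.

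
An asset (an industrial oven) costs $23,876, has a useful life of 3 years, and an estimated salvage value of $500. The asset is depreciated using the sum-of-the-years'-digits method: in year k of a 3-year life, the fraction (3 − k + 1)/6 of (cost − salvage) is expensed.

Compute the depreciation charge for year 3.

$3,896

Depreciable base = $23,876 − $500 = $23,376.
Sum of the years' digits = 3+2+1 = 6.
Year 1: $23,376 × 3/6 = $11,688. Book value $12,188.
Year 2: $23,376 × 2/6 = $7,792. Book value $4,396.
Year 3: $23,376 × 1/6 = $3,896. Book value $500.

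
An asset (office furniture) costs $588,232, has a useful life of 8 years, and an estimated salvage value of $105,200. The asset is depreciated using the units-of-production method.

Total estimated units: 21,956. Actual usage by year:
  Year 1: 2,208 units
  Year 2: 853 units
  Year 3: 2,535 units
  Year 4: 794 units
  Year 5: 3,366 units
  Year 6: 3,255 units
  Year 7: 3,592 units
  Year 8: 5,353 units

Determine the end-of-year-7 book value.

$222,966

Depreciable base = $588,232 − $105,200 = $483,032.
Rate = $483,032 / 21,956 units = $22 per unit.
Year 1: 2,208 × $22 = $48,576. Book value $539,656.
Year 2: 853 × $22 = $18,766. Book value $520,890.
Year 3: 2,535 × $22 = $55,770. Book value $465,120.
Year 4: 794 × $22 = $17,468. Book value $447,652.
Year 5: 3,366 × $22 = $74,052. Book value $373,600.
Year 6: 3,255 × $22 = $71,610. Book value $301,990.
Year 7: 3,592 × $22 = $79,024. Book value $222,966.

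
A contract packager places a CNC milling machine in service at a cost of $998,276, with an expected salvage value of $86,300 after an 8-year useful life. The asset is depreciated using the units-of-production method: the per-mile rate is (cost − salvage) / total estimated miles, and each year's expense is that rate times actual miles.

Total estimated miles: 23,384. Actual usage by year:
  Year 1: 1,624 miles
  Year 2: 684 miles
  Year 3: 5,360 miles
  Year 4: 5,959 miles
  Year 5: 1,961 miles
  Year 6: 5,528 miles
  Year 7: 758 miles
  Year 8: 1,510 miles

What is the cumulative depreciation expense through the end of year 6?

Depreciable base = $998,276 − $86,300 = $911,976.
Rate = $911,976 / 23,384 miles = $39 per mile.
Year 1: 1,624 × $39 = $63,336. Book value $934,940.
Year 2: 684 × $39 = $26,676. Book value $908,264.
Year 3: 5,360 × $39 = $209,040. Book value $699,224.
Year 4: 5,959 × $39 = $232,401. Book value $466,823.
Year 5: 1,961 × $39 = $76,479. Book value $390,344.
Year 6: 5,528 × $39 = $215,592. Book value $174,752.
Accumulated through year 6 = $998,276 − $174,752 = $823,524.

$823,524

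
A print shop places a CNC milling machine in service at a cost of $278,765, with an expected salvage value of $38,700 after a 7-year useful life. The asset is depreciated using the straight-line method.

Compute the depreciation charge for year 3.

$34,295

Depreciable base = $278,765 − $38,700 = $240,065.
Annual expense = $240,065 / 7 = $34,295.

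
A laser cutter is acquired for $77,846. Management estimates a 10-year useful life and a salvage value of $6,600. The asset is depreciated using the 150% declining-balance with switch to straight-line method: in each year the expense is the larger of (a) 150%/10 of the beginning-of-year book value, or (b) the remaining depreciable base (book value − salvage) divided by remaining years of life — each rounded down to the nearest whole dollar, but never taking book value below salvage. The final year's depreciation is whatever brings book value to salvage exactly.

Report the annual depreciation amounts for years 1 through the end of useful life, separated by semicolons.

$11,676; $9,925; $8,436; $7,171; $6,095; $5,588; $5,588; $5,589; $5,589; $5,589

Depreciable base = $77,846 − $6,600 = $71,246.
Year 1: DB = ⌊$77,846 × 150%/10⌋ = $11,676; SL = ⌊$71,246/10⌋ = $7,124 → take DB $11,676. Book value $66,170.
Year 2: DB = ⌊$66,170 × 150%/10⌋ = $9,925; SL = ⌊$59,570/9⌋ = $6,618 → take DB $9,925. Book value $56,245.
Year 3: DB = ⌊$56,245 × 150%/10⌋ = $8,436; SL = ⌊$49,645/8⌋ = $6,205 → take DB $8,436. Book value $47,809.
Year 4: DB = ⌊$47,809 × 150%/10⌋ = $7,171; SL = ⌊$41,209/7⌋ = $5,887 → take DB $7,171. Book value $40,638.
Year 5: DB = ⌊$40,638 × 150%/10⌋ = $6,095; SL = ⌊$34,038/6⌋ = $5,673 → take DB $6,095. Book value $34,543.
Year 6: DB = ⌊$34,543 × 150%/10⌋ = $5,181; SL = ⌊$27,943/5⌋ = $5,588 → take SL $5,588. Book value $28,955.
Year 7: DB = ⌊$28,955 × 150%/10⌋ = $4,343; SL = ⌊$22,355/4⌋ = $5,588 → take SL $5,588. Book value $23,367.
Year 8: DB = ⌊$23,367 × 150%/10⌋ = $3,505; SL = ⌊$16,767/3⌋ = $5,589 → take SL $5,589. Book value $17,778.
Year 9: DB = ⌊$17,778 × 150%/10⌋ = $2,666; SL = ⌊$11,178/2⌋ = $5,589 → take SL $5,589. Book value $12,189.
Year 10 (final): $12,189 − $6,600 = $5,589. Book value $6,600.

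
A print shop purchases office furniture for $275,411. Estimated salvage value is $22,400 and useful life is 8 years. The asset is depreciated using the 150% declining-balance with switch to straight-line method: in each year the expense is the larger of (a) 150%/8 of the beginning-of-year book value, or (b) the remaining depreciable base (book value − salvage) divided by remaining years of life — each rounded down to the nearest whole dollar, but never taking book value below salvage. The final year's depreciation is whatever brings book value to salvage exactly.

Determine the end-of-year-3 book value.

$147,725

Depreciable base = $275,411 − $22,400 = $253,011.
Year 1: DB = ⌊$275,411 × 150%/8⌋ = $51,639; SL = ⌊$253,011/8⌋ = $31,626 → take DB $51,639. Book value $223,772.
Year 2: DB = ⌊$223,772 × 150%/8⌋ = $41,957; SL = ⌊$201,372/7⌋ = $28,767 → take DB $41,957. Book value $181,815.
Year 3: DB = ⌊$181,815 × 150%/8⌋ = $34,090; SL = ⌊$159,415/6⌋ = $26,569 → take DB $34,090. Book value $147,725.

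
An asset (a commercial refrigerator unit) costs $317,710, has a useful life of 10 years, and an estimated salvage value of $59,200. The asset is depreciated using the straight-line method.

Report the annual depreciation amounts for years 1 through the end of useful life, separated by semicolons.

Depreciable base = $317,710 − $59,200 = $258,510.
Annual expense = $258,510 / 10 = $25,851.
End of year 1: book value $291,859.
End of year 2: book value $266,008.
End of year 3: book value $240,157.
End of year 4: book value $214,306.
End of year 5: book value $188,455.
End of year 6: book value $162,604.
End of year 7: book value $136,753.
End of year 8: book value $110,902.
End of year 9: book value $85,051.
End of year 10: book value $59,200.

$25,851; $25,851; $25,851; $25,851; $25,851; $25,851; $25,851; $25,851; $25,851; $25,851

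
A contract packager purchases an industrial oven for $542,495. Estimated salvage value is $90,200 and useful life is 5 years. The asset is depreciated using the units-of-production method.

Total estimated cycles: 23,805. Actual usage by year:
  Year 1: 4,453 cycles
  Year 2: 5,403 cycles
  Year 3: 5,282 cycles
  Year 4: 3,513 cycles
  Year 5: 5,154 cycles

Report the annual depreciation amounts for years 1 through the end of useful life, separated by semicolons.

$84,607; $102,657; $100,358; $66,747; $97,926

Depreciable base = $542,495 − $90,200 = $452,295.
Rate = $452,295 / 23,805 cycles = $19 per cycle.
Year 1: 4,453 × $19 = $84,607. Book value $457,888.
Year 2: 5,403 × $19 = $102,657. Book value $355,231.
Year 3: 5,282 × $19 = $100,358. Book value $254,873.
Year 4: 3,513 × $19 = $66,747. Book value $188,126.
Year 5: 5,154 × $19 = $97,926. Book value $90,200.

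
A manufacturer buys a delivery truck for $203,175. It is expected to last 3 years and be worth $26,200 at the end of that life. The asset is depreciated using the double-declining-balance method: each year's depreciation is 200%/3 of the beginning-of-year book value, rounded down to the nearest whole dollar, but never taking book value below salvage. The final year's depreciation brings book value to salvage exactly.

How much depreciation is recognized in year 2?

Depreciable base = $203,175 − $26,200 = $176,975.
Year 1: ⌊$203,175 × 200%/3⌋ = $135,450. Book value $67,725.
Year 2: ⌊$67,725 × 200%/3⌋ = $45,150, capped at $41,525. Book value $26,200.

$41,525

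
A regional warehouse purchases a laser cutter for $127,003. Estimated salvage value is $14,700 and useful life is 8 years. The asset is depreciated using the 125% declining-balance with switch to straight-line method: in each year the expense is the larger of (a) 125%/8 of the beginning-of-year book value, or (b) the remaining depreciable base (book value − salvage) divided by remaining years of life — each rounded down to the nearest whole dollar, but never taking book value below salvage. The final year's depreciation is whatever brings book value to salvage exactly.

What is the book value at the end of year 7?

Depreciable base = $127,003 − $14,700 = $112,303.
Year 1: DB = ⌊$127,003 × 125%/8⌋ = $19,844; SL = ⌊$112,303/8⌋ = $14,037 → take DB $19,844. Book value $107,159.
Year 2: DB = ⌊$107,159 × 125%/8⌋ = $16,743; SL = ⌊$92,459/7⌋ = $13,208 → take DB $16,743. Book value $90,416.
Year 3: DB = ⌊$90,416 × 125%/8⌋ = $14,127; SL = ⌊$75,716/6⌋ = $12,619 → take DB $14,127. Book value $76,289.
Year 4: DB = ⌊$76,289 × 125%/8⌋ = $11,920; SL = ⌊$61,589/5⌋ = $12,317 → take SL $12,317. Book value $63,972.
Year 5: DB = ⌊$63,972 × 125%/8⌋ = $9,995; SL = ⌊$49,272/4⌋ = $12,318 → take SL $12,318. Book value $51,654.
Year 6: DB = ⌊$51,654 × 125%/8⌋ = $8,070; SL = ⌊$36,954/3⌋ = $12,318 → take SL $12,318. Book value $39,336.
Year 7: DB = ⌊$39,336 × 125%/8⌋ = $6,146; SL = ⌊$24,636/2⌋ = $12,318 → take SL $12,318. Book value $27,018.

$27,018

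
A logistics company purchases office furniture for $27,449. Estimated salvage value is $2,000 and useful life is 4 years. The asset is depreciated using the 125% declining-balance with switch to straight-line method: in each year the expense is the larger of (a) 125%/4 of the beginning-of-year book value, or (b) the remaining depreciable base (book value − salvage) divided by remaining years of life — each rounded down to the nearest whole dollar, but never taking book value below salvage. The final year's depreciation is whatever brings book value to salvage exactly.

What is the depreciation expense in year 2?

$5,897

Depreciable base = $27,449 − $2,000 = $25,449.
Year 1: DB = ⌊$27,449 × 125%/4⌋ = $8,577; SL = ⌊$25,449/4⌋ = $6,362 → take DB $8,577. Book value $18,872.
Year 2: DB = ⌊$18,872 × 125%/4⌋ = $5,897; SL = ⌊$16,872/3⌋ = $5,624 → take DB $5,897. Book value $12,975.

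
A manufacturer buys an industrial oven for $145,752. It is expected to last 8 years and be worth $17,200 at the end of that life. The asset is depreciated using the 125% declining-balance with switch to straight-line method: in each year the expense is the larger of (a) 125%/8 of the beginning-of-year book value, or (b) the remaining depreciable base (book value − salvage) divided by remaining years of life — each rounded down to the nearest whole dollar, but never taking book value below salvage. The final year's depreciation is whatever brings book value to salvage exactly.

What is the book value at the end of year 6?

Depreciable base = $145,752 − $17,200 = $128,552.
Year 1: DB = ⌊$145,752 × 125%/8⌋ = $22,773; SL = ⌊$128,552/8⌋ = $16,069 → take DB $22,773. Book value $122,979.
Year 2: DB = ⌊$122,979 × 125%/8⌋ = $19,215; SL = ⌊$105,779/7⌋ = $15,111 → take DB $19,215. Book value $103,764.
Year 3: DB = ⌊$103,764 × 125%/8⌋ = $16,213; SL = ⌊$86,564/6⌋ = $14,427 → take DB $16,213. Book value $87,551.
Year 4: DB = ⌊$87,551 × 125%/8⌋ = $13,679; SL = ⌊$70,351/5⌋ = $14,070 → take SL $14,070. Book value $73,481.
Year 5: DB = ⌊$73,481 × 125%/8⌋ = $11,481; SL = ⌊$56,281/4⌋ = $14,070 → take SL $14,070. Book value $59,411.
Year 6: DB = ⌊$59,411 × 125%/8⌋ = $9,282; SL = ⌊$42,211/3⌋ = $14,070 → take SL $14,070. Book value $45,341.

$45,341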